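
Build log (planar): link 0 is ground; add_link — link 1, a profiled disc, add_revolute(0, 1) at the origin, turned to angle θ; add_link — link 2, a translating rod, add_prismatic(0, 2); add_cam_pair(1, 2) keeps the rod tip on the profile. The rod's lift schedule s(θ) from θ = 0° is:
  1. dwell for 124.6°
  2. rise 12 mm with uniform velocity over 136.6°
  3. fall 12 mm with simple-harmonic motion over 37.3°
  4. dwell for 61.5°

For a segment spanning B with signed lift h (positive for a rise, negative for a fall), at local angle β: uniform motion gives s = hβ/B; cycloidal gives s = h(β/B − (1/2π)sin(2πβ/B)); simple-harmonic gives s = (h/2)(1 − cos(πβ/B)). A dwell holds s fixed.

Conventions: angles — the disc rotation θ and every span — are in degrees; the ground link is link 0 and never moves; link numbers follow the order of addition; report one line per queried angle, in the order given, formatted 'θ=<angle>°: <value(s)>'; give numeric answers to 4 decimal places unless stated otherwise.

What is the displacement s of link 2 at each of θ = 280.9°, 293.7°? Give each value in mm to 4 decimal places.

seg 1 [0°–124.6°] dwell: s stays 0.0000
seg 2 [124.6°–261.2°] uniform, h=12: full span → s += 12 → s = 12.0000
seg 3 [261.2°–298.5°] simple-harmonic, h=-12: θ=280.9° here. β=19.7, B=37.3. -12/2·(1 − cos(π·0.5282)) = -6.5299 → s = 5.4701
seg 3 [261.2°–298.5°] simple-harmonic, h=-12: θ=293.7° here. β=32.5, B=37.3. -12/2·(1 − cos(π·0.8713)) = -11.5163 → s = 0.4837

θ=280.9°: 5.4701
θ=293.7°: 0.4837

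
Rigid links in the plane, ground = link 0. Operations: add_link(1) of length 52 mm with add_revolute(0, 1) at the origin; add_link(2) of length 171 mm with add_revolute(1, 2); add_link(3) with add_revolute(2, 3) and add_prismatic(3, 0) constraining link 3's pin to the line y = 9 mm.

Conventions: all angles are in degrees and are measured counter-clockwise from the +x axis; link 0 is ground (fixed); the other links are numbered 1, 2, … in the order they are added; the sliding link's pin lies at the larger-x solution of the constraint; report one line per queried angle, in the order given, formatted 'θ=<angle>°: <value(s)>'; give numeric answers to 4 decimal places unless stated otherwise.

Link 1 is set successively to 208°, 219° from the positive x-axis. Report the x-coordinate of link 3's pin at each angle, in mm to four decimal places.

geometry: r = 52 mm, L = 171 mm, e = 9 mm
θ=208°: crank pin P = (r cos θ, r sin θ) = (-45.913275, -24.412521)
θ=208°: h = r sin θ − e = -24.412521 − 9 = -33.412521
θ=208°: x = r cos θ + √(L² − h²) = -45.913275 + 167.703916 = 121.790641
θ=219°: crank pin P = (r cos θ, r sin θ) = (-40.411590, -32.724660)
θ=219°: h = r sin θ − e = -32.724660 − 9 = -41.724660
θ=219°: x = r cos θ + √(L² − h²) = -40.411590 + 165.831398 = 125.419808

θ=208°: 121.7906
θ=219°: 125.4198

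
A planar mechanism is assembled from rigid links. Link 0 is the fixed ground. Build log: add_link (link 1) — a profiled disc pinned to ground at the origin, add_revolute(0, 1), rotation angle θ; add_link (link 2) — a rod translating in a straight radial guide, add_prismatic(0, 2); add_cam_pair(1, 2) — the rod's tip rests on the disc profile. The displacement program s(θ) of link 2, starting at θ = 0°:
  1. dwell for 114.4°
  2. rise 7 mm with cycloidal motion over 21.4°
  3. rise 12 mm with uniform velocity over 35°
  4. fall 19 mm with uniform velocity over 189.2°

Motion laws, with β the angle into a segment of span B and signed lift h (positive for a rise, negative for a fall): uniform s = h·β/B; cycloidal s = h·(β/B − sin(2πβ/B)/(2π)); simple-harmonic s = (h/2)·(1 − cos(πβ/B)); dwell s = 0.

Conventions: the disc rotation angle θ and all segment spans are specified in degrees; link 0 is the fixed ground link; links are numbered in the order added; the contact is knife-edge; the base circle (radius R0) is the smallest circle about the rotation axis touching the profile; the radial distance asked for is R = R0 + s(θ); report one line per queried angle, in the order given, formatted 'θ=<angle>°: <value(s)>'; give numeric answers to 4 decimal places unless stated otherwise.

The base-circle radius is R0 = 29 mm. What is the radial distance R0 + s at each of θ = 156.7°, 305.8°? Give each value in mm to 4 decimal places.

seg 1 [0°–114.4°] dwell: s stays 0.0000
seg 2 [114.4°–135.8°] cycloidal, h=7: full span → s += 7 → s = 7.0000
seg 3 [135.8°–170.8°] uniform, h=12: θ=156.7° here. β=20.9, B=35. 12·20.9/35 = 7.1657 → s = 14.1657
seg 3 [135.8°–170.8°] uniform, h=12: full span → s += 12 → s = 19.0000
seg 4 [170.8°–360°] uniform, h=-19: θ=305.8° here. β=135, B=189.2. -19·135/189.2 = -13.5571 → s = 5.4429
θ=156.7°: R = R0 + s = 29 + 14.1657 = 43.1657
θ=305.8°: R = R0 + s = 29 + 5.4429 = 34.4429

θ=156.7°: 43.1657
θ=305.8°: 34.4429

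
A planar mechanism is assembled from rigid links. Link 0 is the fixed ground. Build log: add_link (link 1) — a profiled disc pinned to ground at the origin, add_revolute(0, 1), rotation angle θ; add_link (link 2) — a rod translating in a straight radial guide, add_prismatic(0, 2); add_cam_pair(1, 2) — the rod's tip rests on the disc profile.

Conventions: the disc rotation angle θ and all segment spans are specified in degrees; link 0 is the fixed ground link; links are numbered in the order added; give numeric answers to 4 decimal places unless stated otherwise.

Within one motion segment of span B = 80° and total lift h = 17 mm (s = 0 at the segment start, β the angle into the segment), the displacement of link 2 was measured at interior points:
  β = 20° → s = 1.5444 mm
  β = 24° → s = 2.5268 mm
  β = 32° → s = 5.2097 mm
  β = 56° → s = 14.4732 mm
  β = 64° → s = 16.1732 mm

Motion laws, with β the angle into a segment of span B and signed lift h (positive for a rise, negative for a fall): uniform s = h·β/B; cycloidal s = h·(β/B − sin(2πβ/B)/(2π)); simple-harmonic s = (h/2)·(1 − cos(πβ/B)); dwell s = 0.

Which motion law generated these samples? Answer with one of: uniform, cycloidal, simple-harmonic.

candidates at β/B = r: uniform s = h·r (linear in β); cycloidal s = h·(r − sin(2πr)/(2π)); simple-harmonic s = (h/2)(1 − cos(πr))
β=20°: printed 1.5444 | uniform 4.2500, cycloidal 1.5444, simple-harmonic 2.4896
β=24°: printed 2.5268 | uniform 5.1000, cycloidal 2.5268, simple-harmonic 3.5038
β=32°: printed 5.2097 | uniform 6.8000, cycloidal 5.2097, simple-harmonic 5.8734
β=56°: printed 14.4732 | uniform 11.9000, cycloidal 14.4732, simple-harmonic 13.4962
β=64°: printed 16.1732 | uniform 13.6000, cycloidal 16.1732, simple-harmonic 15.3766
only one law matches every sample → cycloidal

cycloidal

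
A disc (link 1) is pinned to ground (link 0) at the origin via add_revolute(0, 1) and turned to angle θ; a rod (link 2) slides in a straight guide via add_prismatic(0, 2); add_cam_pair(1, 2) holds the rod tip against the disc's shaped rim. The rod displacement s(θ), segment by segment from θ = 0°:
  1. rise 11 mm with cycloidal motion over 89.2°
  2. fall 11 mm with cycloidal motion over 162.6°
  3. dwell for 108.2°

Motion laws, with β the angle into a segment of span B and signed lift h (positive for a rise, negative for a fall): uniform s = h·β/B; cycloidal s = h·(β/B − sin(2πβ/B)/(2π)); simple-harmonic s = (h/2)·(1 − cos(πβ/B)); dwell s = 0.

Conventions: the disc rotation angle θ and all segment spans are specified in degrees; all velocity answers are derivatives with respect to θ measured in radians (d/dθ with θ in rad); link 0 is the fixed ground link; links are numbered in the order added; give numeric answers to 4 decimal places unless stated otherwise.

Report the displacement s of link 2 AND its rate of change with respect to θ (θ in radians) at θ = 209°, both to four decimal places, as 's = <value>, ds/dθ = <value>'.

segment 1 (0° to 89.2°, cycloidal, h = 11) is passed completely: s = 0.0000 + (11) = 11.0000
θ = 209° falls in segment 2 (89.2° to 251.8°, cycloidal, h = -11): β = 209 − 89.2 = 119.8°, B = 162.6°; Δs = -11·(0.7368 − sin(2π·0.7368)/(2π)) = -9.8492; s = 11.0000 − 9.8492 = 1.1508
velocity in seg [89.2°–251.8°] (cycloidal), θ in radians: β = 119.8° = 2.0909 rad, B = 162.6° = 2.8379 rad; ds/dθ = (h/B)(1 − cos(2πβ/B)) = ((-11)/2.8379)(1 − cos(2π·0.7368)) = -4.197755 mm/rad

s = 1.1508, ds/dθ = -4.1978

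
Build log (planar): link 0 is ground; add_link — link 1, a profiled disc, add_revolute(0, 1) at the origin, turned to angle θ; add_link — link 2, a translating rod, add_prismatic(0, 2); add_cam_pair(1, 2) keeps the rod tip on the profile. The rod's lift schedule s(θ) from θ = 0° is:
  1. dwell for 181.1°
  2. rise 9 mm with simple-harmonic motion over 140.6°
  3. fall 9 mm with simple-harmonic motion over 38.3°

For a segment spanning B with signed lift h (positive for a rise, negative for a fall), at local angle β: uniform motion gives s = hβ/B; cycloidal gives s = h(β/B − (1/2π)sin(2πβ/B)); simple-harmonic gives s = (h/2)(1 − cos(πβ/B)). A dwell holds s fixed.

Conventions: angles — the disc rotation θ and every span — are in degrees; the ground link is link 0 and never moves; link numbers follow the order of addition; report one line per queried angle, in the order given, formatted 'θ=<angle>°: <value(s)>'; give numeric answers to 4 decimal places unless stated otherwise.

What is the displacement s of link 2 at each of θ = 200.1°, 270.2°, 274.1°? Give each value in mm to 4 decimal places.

seg 1 [0°–181.1°] dwell: s stays 0.0000
seg 2 [181.1°–321.7°] simple-harmonic, h=9: θ=200.1° here. β=19, B=140.6. 9/2·(1 − cos(π·0.1351)) = 0.3995 → s = 0.3995
seg 2 [181.1°–321.7°] simple-harmonic, h=9: θ=270.2° here. β=89.1, B=140.6. 9/2·(1 − cos(π·0.6337)) = 6.3352 → s = 6.3352
seg 2 [181.1°–321.7°] simple-harmonic, h=9: θ=274.1° here. β=93, B=140.6. 9/2·(1 − cos(π·0.6615)) = 6.6858 → s = 6.6858

θ=200.1°: 0.3995
θ=270.2°: 6.3352
θ=274.1°: 6.6858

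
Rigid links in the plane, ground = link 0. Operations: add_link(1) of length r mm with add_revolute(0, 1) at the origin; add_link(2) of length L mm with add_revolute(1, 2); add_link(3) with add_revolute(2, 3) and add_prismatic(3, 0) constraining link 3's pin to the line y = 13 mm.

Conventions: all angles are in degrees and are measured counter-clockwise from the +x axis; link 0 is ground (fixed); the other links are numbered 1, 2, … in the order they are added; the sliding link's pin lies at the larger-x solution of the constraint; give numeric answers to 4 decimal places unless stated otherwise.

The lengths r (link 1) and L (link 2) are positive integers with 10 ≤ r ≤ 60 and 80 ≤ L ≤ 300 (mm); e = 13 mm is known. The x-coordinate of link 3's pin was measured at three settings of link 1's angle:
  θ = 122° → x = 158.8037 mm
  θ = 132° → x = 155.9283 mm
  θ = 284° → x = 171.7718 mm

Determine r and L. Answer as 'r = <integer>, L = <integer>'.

constraint per measurement: (x − r cos θ)² + (r sin θ − e)² = L²
subtracting the θ₁ and θ₂ equations cancels the r² and L² terms:
r = (x₁² − x₂²) / (2[(x₁cos θ₁ + e sin θ₁) − (x₂cos θ₂ + e sin θ₂)]) = 21.0001 → r = 21
L² = (x₁ − r cos θ₁)² + (r sin θ₁ − e)² = 28900.0127 → L = 170.0000 → L = 170
check at θ₃=284°: x = 171.7718 (printed 171.7718) ✓

r = 21, L = 170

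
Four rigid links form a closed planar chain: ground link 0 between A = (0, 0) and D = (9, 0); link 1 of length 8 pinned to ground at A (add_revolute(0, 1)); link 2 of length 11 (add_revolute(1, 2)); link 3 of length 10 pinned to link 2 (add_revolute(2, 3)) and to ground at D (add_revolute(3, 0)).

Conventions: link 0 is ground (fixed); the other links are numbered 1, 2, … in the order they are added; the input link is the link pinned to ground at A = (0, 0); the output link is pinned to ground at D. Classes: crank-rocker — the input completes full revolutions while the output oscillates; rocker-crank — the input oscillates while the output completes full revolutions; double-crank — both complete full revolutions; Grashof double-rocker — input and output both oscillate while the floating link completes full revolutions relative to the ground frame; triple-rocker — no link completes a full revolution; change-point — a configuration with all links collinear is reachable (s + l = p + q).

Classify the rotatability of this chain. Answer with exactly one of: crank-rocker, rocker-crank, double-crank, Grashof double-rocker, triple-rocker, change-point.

lengths: ground=9, input=8, coupler=11, output=10
sorted: s=8 (shortest), l=11 (longest), p+q=19
s + l = 19 vs p + q = 19
s + l = p + q → change-point (collinear configuration reachable)

change-point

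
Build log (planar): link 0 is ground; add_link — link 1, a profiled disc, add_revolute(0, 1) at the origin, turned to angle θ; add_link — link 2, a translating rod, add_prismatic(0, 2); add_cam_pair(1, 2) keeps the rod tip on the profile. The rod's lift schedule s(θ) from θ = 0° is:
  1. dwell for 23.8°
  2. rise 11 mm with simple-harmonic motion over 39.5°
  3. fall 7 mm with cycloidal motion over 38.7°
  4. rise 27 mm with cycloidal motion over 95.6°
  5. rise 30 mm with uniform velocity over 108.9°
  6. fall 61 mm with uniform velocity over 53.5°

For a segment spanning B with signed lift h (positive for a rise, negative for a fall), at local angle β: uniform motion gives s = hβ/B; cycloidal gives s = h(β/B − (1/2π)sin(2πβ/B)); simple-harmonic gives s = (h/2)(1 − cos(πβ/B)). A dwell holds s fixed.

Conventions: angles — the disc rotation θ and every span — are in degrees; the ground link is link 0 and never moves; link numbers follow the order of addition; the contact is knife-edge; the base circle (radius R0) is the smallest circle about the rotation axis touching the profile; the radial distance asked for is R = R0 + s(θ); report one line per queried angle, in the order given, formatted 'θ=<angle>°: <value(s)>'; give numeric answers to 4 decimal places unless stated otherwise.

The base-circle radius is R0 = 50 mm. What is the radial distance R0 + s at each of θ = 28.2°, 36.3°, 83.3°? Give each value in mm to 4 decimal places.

seg 1 [0°–23.8°] dwell: s stays 0.0000
seg 2 [23.8°–63.3°] simple-harmonic, h=11: θ=28.2° here. β=4.4, B=39.5. 11/2·(1 − cos(π·0.1114)) = 0.3334 → s = 0.3334
seg 2 [23.8°–63.3°] simple-harmonic, h=11: θ=36.3° here. β=12.5, B=39.5. 11/2·(1 − cos(π·0.3165)) = 2.5014 → s = 2.5014
seg 2 [23.8°–63.3°] simple-harmonic, h=11: full span → s += 11 → s = 11.0000
seg 3 [63.3°–102°] cycloidal, h=-7: θ=83.3° here. β=20, B=38.7. -7·(0.5168 − sin(2π·0.5168)/(2π)) = -3.7349 → s = 7.2651
θ=28.2°: R = R0 + s = 50 + 0.3334 = 50.3334
θ=36.3°: R = R0 + s = 50 + 2.5014 = 52.5014
θ=83.3°: R = R0 + s = 50 + 7.2651 = 57.2651

θ=28.2°: 50.3334
θ=36.3°: 52.5014
θ=83.3°: 57.2651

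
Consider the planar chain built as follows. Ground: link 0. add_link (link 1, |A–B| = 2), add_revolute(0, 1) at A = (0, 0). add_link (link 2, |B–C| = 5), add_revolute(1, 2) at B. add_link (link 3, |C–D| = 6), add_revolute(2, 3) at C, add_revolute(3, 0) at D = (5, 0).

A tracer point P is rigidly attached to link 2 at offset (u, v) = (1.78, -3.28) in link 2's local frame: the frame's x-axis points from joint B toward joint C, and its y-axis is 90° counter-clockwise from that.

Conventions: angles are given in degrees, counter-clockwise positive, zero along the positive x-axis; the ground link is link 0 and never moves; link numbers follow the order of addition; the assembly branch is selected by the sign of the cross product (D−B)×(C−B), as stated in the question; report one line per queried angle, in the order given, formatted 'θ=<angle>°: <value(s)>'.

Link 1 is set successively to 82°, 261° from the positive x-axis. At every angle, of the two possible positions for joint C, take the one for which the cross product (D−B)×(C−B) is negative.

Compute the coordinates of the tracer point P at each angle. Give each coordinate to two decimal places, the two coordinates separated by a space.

A=(0,0), D=(5.00,0)
θ=82°: B = A + 2.00·(cos82°, sin82°) = (0.2783, 1.9805)
θ=82°: |BD| = 5.1202
θ=82°: circle(B,5.00) ∩ circle(D,6.00): a=1.4859, h=4.7741
θ=82°:   candidates: C₊=(3.4953,5.8083) cross=24.444; C₋=(-0.1980,-2.9967) cross=-24.444
θ=82°:   branch - wants cross < 0 → take C=(-0.1980,-2.9967) (cross=-24.444)
θ=82°: ex = (C−B)/|BC| = (-0.0953,-0.9955); ey = (0.9955,-0.0953)
θ=82°: P = B + 1.78·ex + -3.28·ey = (-3.1563,0.5211)
θ=261°: B = A + 2.00·(cos261°, sin261°) = (-0.3129, -1.9754)
θ=261°: |BD| = 5.6682
θ=261°: circle(B,5.00) ∩ circle(D,6.00): a=1.8638, h=4.6396
θ=261°:   candidates: C₊=(-0.1828,3.0229) cross=26.299; C₋=(3.0510,-5.6746) cross=-26.299
θ=261°:   branch - wants cross < 0 → take C=(3.0510,-5.6746) (cross=-26.299)
θ=261°: ex = (C−B)/|BC| = (0.6728,-0.7398); ey = (0.7398,0.6728)
θ=261°: P = B + 1.78·ex + -3.28·ey = (-1.5420,-5.4990)

θ=82°: -3.16 0.52
θ=261°: -1.54 -5.50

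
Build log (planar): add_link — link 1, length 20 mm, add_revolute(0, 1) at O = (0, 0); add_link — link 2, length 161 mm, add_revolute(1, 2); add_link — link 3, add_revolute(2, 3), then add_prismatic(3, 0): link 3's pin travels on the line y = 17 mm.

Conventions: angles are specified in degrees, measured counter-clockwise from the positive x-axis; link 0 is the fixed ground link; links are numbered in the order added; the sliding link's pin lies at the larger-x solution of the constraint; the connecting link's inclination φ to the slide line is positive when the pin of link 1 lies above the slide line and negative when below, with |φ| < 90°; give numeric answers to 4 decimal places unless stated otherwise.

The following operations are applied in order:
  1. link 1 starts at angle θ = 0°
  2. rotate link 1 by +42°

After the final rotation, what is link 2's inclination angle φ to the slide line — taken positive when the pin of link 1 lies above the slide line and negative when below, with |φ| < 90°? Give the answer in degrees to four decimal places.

geometry: r = 20 mm, L = 161 mm, e = 17 mm; θ starts at 0°
rotate link 1 by +42°: θ ← 0° +42° = 42°
h = r sin θ − e = 13.382612 − 17 = -3.617388
sin φ = h / L = -3.617388 / 161 = -0.02246825
φ = arcsin(-0.02246825) = -1.287444°

-1.2874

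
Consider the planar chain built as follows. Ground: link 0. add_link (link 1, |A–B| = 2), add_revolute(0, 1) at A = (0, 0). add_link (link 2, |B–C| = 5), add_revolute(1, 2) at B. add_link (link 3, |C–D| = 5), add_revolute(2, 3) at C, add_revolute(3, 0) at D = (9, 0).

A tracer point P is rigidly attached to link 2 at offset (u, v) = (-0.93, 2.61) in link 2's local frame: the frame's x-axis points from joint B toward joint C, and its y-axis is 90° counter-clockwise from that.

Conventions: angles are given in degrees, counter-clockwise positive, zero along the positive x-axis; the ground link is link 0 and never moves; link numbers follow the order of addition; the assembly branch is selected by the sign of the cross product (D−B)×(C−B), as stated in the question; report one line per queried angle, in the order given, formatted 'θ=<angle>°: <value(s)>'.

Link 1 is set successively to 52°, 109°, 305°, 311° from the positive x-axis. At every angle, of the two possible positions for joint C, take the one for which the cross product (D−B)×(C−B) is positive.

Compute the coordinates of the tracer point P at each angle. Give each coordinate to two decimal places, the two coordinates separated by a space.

A=(0,0), D=(9.00,0)
θ=52°: B = A + 2.00·(cos52°, sin52°) = (1.2313, 1.5760)
θ=52°: |BD| = 7.9269
θ=52°: circle(B,5.00) ∩ circle(D,5.00): a=3.9635, h=3.0481
θ=52°:   candidates: C₊=(5.7217,3.7753) cross=24.162; C₋=(4.5096,-2.1992) cross=-24.162
θ=52°:   branch + wants cross > 0 → take C=(5.7217,3.7753) (cross=24.162)
θ=52°: ex = (C−B)/|BC| = (0.8981,0.4398); ey = (-0.4398,0.8981)
θ=52°: P = B + -0.93·ex + 2.61·ey = (-0.7519,3.5109)
θ=109°: B = A + 2.00·(cos109°, sin109°) = (-0.6511, 1.8910)
θ=109°: |BD| = 9.8347
θ=109°: circle(B,5.00) ∩ circle(D,5.00): a=4.9173, h=0.9055
θ=109°:   candidates: C₊=(4.3485,1.8341) cross=8.905; C₋=(4.0003,0.0569) cross=-8.905
θ=109°:   branch + wants cross > 0 → take C=(4.3485,1.8341) (cross=8.905)
θ=109°: ex = (C−B)/|BC| = (0.9999,-0.0114); ey = (0.0114,0.9999)
θ=109°: P = B + -0.93·ex + 2.61·ey = (-1.5514,4.5115)
θ=305°: B = A + 2.00·(cos305°, sin305°) = (1.1472, -1.6383)
θ=305°: |BD| = 8.0219
θ=305°: circle(B,5.00) ∩ circle(D,5.00): a=4.0110, h=2.9853
θ=305°:   candidates: C₊=(4.4639,2.1033) cross=23.948; C₋=(5.6833,-3.7416) cross=-23.948
θ=305°:   branch + wants cross > 0 → take C=(4.4639,2.1033) (cross=23.948)
θ=305°: ex = (C−B)/|BC| = (0.6633,0.7483); ey = (-0.7483,0.6633)
θ=305°: P = B + -0.93·ex + 2.61·ey = (-1.4229,-0.6029)
θ=311°: B = A + 2.00·(cos311°, sin311°) = (1.3121, -1.5094)
θ=311°: |BD| = 7.8347
θ=311°: circle(B,5.00) ∩ circle(D,5.00): a=3.9173, h=3.1072
θ=311°:   candidates: C₊=(4.5574,2.2943) cross=24.344; C₋=(5.7547,-3.8037) cross=-24.344
θ=311°:   branch + wants cross > 0 → take C=(4.5574,2.2943) (cross=24.344)
θ=311°: ex = (C−B)/|BC| = (0.6491,0.7607); ey = (-0.7607,0.6491)
θ=311°: P = B + -0.93·ex + 2.61·ey = (-1.2770,-0.5228)

θ=52°: -0.75 3.51
θ=109°: -1.55 4.51
θ=305°: -1.42 -0.60
θ=311°: -1.28 -0.52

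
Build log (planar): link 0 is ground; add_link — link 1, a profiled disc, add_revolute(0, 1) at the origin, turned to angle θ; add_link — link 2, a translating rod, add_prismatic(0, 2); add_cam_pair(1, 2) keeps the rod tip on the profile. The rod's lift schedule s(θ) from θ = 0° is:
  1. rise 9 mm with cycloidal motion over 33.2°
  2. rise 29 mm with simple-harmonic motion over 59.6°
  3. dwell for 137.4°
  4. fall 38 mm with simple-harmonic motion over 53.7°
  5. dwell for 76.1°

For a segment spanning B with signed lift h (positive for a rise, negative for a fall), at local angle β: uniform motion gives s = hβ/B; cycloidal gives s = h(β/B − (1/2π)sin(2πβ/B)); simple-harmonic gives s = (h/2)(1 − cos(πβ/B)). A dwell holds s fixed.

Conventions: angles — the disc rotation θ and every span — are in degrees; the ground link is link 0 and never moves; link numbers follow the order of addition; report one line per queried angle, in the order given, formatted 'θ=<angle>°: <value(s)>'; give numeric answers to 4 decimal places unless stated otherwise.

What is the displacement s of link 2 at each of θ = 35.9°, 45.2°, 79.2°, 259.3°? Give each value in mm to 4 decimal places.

seg 1 [0°–33.2°] cycloidal, h=9: full span → s += 9 → s = 9.0000
seg 2 [33.2°–92.8°] simple-harmonic, h=29: θ=35.9° here. β=2.7, B=59.6. 29/2·(1 − cos(π·0.0453)) = 0.1466 → s = 9.1466
seg 2 [33.2°–92.8°] simple-harmonic, h=29: θ=45.2° here. β=12, B=59.6. 29/2·(1 − cos(π·0.2013)) = 2.8053 → s = 11.8053
seg 2 [33.2°–92.8°] simple-harmonic, h=29: θ=79.2° here. β=46, B=59.6. 29/2·(1 − cos(π·0.7718)) = 25.4310 → s = 34.4310
seg 2 [33.2°–92.8°] simple-harmonic, h=29: full span → s += 29 → s = 38.0000
seg 3 [92.8°–230.2°] dwell: s stays 38.0000
seg 4 [230.2°–283.9°] simple-harmonic, h=-38: θ=259.3° here. β=29.1, B=53.7. -38/2·(1 − cos(π·0.5419)) = -21.4938 → s = 16.5062

θ=35.9°: 9.1466
θ=45.2°: 11.8053
θ=79.2°: 34.4310
θ=259.3°: 16.5062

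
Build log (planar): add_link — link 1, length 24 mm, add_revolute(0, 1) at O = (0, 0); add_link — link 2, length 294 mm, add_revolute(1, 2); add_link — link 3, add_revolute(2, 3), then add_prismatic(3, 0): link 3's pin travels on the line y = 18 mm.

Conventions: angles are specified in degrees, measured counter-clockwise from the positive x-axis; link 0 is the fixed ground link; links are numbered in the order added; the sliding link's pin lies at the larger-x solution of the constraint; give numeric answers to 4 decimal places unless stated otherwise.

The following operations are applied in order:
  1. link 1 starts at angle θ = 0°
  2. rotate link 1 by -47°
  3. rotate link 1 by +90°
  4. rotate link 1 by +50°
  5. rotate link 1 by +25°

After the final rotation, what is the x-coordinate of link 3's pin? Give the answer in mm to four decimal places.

geometry: r = 24 mm, L = 294 mm, e = 18 mm; θ starts at 0°
rotate link 1 by -47°: θ ← 0° -47° = -47°
rotate link 1 by +90°: θ ← -47° +90° = 43°
rotate link 1 by +50°: θ ← 43° +50° = 93°
rotate link 1 by +25°: θ ← 93° +25° = 118°
crank pin P = (r cos θ, r sin θ) = (-11.267318, 21.190742)
h = r sin θ − e = 21.190742 − 18 = 3.190742
x = r cos θ + √(L² − h²) = -11.267318 + 293.982685 = 282.715368

282.7154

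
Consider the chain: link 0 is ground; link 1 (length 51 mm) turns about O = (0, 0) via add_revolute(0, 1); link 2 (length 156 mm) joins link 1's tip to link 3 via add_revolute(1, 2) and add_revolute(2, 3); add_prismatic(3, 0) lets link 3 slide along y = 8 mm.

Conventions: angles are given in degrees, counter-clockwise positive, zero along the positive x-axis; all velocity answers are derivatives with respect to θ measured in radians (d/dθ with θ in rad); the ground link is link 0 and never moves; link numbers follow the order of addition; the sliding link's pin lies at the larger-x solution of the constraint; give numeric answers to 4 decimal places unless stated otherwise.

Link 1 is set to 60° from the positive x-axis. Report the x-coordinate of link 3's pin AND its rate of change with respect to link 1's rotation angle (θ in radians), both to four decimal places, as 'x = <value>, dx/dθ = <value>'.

geometry: r = 51 mm, L = 156 mm, e = 8 mm
crank pin P = (r cos θ, r sin θ) = (25.500000, 44.167296)
h = r sin θ − e = 44.167296 − 8 = 36.167296
x = r cos θ + √(L² − h²) = 25.500000 + 151.749553 = 177.249553
dx/dθ = −r sin θ − h·r cos θ/√(L² − h²) (θ in radians; h = 36.167296) = -50.244849

x = 177.2496, dx/dθ = -50.2448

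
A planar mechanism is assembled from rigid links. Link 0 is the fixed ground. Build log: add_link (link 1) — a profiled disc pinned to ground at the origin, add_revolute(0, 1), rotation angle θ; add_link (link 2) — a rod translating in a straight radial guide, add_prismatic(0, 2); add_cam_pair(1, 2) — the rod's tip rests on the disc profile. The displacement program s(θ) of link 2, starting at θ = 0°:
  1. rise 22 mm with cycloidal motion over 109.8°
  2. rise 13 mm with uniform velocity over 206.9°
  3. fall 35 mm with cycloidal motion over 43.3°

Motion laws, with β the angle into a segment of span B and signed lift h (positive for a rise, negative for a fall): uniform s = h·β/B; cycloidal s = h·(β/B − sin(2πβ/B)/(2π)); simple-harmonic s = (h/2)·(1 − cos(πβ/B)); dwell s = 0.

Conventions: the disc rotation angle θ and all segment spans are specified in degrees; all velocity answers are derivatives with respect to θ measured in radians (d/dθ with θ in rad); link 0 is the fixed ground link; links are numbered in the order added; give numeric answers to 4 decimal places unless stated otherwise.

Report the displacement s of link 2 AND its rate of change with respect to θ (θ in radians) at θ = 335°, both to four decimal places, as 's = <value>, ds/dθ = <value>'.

seg 1 [0°–109.8°] cycloidal, h=22: full span → s += 22 → s = 22.0000
seg 2 [109.8°–316.7°] uniform, h=13: full span → s += 13 → s = 35.0000
seg 3 [316.7°–360°] cycloidal, h=-35: θ=335° here. β=18.3, B=43.3. -35·(0.4226 − sin(2π·0.4226)/(2π)) = -12.1897 → s = 22.8103
velocity in seg [316.7°–360°] (cycloidal), θ in radians: β = 18.3° = 0.3194 rad, B = 43.3° = 0.7557 rad; ds/dθ = (h/B)(1 − cos(2πβ/B)) = ((-35)/0.7557)(1 − cos(2π·0.4226)) = -87.260878 mm/rad

s = 22.8103, ds/dθ = -87.2609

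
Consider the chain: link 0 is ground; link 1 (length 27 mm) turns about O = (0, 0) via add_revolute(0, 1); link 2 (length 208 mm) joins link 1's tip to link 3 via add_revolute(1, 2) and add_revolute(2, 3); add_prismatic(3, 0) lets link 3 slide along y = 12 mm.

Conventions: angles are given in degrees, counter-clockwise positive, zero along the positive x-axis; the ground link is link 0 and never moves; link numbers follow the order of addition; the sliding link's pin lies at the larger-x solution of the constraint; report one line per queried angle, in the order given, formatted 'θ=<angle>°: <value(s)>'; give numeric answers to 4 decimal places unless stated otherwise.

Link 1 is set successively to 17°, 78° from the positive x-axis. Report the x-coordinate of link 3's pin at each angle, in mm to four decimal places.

geometry: r = 27 mm, L = 208 mm, e = 12 mm
θ=17°: crank pin P = (r cos θ, r sin θ) = (25.820228, 7.894036)
θ=17°: h = r sin θ − e = 7.894036 − 12 = -4.105964
θ=17°: x = r cos θ + √(L² − h²) = 25.820228 + 207.959470 = 233.779698
θ=78°: crank pin P = (r cos θ, r sin θ) = (5.613616, 26.409985)
θ=78°: h = r sin θ − e = 26.409985 − 12 = 14.409985
θ=78°: x = r cos θ + √(L² − h²) = 5.613616 + 207.500247 = 213.113862

θ=17°: 233.7797
θ=78°: 213.1139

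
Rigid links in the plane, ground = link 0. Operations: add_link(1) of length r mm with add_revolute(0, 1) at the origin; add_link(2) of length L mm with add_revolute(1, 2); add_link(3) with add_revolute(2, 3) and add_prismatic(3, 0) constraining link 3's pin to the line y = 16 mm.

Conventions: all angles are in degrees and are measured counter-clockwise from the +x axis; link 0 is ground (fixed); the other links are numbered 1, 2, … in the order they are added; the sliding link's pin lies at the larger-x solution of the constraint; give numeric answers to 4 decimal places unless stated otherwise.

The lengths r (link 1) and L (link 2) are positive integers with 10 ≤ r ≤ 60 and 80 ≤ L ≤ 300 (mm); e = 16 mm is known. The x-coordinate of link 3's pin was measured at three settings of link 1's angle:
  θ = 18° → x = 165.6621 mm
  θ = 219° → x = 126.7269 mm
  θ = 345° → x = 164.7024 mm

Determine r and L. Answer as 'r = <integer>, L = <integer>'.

constraint per measurement: (x − r cos θ)² + (r sin θ − e)² = L²
subtracting the θ₁ and θ₂ equations cancels the r² and L² terms:
r = (x₁² − x₂²) / (2[(x₁cos θ₁ + e sin θ₁) − (x₂cos θ₂ + e sin θ₂)]) = 21.0000 → r = 21
L² = (x₁ − r cos θ₁)² + (r sin θ₁ − e)² = 21316.0031 → L = 146.0000 → L = 146
check at θ₃=345°: x = 164.7024 (printed 164.7024) ✓

r = 21, L = 146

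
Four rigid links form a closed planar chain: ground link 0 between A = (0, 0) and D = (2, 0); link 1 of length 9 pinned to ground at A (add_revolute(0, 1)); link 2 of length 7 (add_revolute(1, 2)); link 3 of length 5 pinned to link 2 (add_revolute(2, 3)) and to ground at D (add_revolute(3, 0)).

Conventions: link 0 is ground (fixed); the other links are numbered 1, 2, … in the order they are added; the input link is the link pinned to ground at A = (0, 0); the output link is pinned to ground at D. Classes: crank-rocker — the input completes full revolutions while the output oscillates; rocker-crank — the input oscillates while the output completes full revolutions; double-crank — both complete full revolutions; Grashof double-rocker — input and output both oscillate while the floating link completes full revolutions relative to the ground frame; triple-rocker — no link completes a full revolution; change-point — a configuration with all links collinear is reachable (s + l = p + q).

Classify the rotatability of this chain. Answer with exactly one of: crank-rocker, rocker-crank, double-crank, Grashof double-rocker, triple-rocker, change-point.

lengths: ground=2, input=9, coupler=7, output=5
sorted: s=2 (shortest), l=9 (longest), p+q=12
s + l = 11 vs p + q = 12
s + l < p + q (Grashof) with shortest = ground link → double-crank

double-crank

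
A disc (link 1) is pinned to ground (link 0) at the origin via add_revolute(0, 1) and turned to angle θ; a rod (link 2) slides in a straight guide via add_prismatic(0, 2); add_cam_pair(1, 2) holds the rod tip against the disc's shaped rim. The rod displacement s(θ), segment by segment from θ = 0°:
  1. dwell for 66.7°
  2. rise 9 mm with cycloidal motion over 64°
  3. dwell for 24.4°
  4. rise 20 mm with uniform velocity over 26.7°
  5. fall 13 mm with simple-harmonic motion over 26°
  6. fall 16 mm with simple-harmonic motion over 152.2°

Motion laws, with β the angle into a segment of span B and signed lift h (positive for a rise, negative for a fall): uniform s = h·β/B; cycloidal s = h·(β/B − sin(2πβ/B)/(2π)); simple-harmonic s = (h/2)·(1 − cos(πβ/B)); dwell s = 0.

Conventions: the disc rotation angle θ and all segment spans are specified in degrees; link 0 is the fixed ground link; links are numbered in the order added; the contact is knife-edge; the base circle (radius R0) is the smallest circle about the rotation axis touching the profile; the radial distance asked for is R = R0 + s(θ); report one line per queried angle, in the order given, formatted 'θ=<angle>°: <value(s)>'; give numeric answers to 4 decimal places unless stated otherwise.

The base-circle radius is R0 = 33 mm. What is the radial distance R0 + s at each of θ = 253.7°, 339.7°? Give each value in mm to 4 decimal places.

segment 1 (0° to 66.7°, dwell): s unchanged at 0.0000
segment 2 (66.7° to 130.7°, cycloidal, h = 9) is passed completely: s = 0.0000 + (9) = 9.0000
segment 3 (130.7° to 155.1°, dwell): s unchanged at 9.0000
segment 4 (155.1° to 181.8°, uniform, h = 20) is passed completely: s = 9.0000 + (20) = 29.0000
segment 5 (181.8° to 207.8°, simple-harmonic, h = -13) is passed completely: s = 29.0000 + (-13) = 16.0000
θ = 253.7° falls in segment 6 (207.8° to 360°, simple-harmonic, h = -16): β = 253.7 − 207.8 = 45.9°, B = 152.2°; Δs = -16/2·(1 − cos(π·0.3016)) = -3.3298; s = 16.0000 − 3.3298 = 12.6702
θ = 339.7° falls in segment 6 (207.8° to 360°, simple-harmonic, h = -16): β = 339.7 − 207.8 = 131.9°, B = 152.2°; Δs = -16/2·(1 − cos(π·0.8666)) = -15.3079; s = 16.0000 − 15.3079 = 0.6921
θ=253.7°: R = R0 + s = 33 + 12.6702 = 45.6702
θ=339.7°: R = R0 + s = 33 + 0.6921 = 33.6921

θ=253.7°: 45.6702
θ=339.7°: 33.6921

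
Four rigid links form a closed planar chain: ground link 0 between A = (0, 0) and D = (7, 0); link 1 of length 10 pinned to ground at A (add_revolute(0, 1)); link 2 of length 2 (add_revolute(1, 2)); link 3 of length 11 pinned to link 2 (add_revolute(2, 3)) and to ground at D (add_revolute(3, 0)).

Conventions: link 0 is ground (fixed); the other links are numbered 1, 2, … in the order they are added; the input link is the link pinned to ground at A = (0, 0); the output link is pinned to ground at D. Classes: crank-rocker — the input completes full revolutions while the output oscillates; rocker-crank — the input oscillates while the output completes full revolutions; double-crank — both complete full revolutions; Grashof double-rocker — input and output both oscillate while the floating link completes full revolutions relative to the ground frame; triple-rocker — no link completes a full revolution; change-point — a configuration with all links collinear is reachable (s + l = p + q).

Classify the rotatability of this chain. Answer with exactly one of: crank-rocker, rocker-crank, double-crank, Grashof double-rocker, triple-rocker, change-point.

lengths: ground=7, input=10, coupler=2, output=11
sorted: s=2 (shortest), l=11 (longest), p+q=17
s + l = 13 vs p + q = 17
s + l < p + q (Grashof) with shortest = coupler link → Grashof double-rocker

Grashof double-rocker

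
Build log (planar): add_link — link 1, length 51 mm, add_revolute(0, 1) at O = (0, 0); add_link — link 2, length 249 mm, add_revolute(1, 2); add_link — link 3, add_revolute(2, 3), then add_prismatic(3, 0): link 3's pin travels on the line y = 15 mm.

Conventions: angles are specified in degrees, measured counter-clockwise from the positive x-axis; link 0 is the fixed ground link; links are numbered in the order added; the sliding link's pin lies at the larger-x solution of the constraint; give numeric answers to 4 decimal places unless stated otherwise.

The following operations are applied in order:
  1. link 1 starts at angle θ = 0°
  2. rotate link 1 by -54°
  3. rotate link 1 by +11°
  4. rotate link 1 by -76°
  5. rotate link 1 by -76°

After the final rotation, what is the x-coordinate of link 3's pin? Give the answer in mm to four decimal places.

geometry: r = 51 mm, L = 249 mm, e = 15 mm; θ starts at 0°
rotate link 1 by -54°: θ ← 0° -54° = -54°
rotate link 1 by +11°: θ ← -54° +11° = -43°
rotate link 1 by -76°: θ ← -43° -76° = -119°
rotate link 1 by -76°: θ ← -119° -76° = -195°
crank pin P = (r cos θ, r sin θ) = (-49.262217, 13.199771)
h = r sin θ − e = 13.199771 − 15 = -1.800229
x = r cos θ + √(L² − h²) = -49.262217 + 248.993492 = 199.731275

199.7313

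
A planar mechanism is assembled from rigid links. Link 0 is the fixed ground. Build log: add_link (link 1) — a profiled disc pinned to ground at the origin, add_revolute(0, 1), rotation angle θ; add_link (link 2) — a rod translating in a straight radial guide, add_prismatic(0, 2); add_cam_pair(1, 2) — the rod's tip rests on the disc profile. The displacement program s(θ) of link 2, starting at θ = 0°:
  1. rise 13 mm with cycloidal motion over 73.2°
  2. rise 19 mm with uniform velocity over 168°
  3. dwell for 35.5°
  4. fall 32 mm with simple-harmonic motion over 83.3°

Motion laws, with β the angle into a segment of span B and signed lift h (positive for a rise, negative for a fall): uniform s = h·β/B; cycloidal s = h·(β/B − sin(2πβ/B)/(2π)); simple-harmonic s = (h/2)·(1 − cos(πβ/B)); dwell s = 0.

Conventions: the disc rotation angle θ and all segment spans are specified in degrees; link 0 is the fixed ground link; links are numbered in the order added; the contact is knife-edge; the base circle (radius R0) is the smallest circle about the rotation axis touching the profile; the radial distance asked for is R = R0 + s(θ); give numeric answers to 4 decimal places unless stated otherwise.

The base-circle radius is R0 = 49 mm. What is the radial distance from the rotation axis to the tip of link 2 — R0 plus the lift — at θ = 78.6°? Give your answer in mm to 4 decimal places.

seg 1 [0°–73.2°] cycloidal, h=13: full span → s += 13 → s = 13.0000
seg 2 [73.2°–241.2°] uniform, h=19: θ=78.6° here. β=5.4, B=168. 19·5.4/168 = 0.6107 → s = 13.6107
R = R0 + s = 49 + 13.6107 = 62.6107

62.6107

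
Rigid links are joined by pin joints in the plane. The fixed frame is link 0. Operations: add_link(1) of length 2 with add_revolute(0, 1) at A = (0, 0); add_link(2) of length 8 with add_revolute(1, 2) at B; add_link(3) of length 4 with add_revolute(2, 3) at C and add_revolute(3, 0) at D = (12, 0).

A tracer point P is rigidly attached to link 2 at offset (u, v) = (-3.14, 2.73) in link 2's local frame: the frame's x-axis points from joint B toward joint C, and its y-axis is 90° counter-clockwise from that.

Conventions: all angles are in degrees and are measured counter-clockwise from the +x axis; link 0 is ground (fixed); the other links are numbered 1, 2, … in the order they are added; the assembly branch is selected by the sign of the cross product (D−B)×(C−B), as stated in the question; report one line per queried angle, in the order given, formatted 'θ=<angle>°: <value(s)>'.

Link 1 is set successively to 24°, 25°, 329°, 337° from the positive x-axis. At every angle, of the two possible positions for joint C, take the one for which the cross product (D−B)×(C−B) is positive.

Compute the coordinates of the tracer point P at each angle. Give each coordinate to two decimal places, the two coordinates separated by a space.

A=(0,0), D=(12.00,0)
θ=24°: B = A + 2.00·(cos24°, sin24°) = (1.8271, 0.8135)
θ=24°: |BD| = 10.2054
θ=24°: circle(B,8.00) ∩ circle(D,4.00): a=7.4544, h=2.9038
θ=24°:   candidates: C₊=(9.4892,3.1138) cross=29.634; C₋=(9.0263,-2.6753) cross=-29.634
θ=24°:   branch + wants cross > 0 → take C=(9.4892,3.1138) (cross=29.634)
θ=24°: ex = (C−B)/|BC| = (0.9578,0.2875); ey = (-0.2875,0.9578)
θ=24°: P = B + -3.14·ex + 2.73·ey = (-1.9653,2.5253)
θ=25°: B = A + 2.00·(cos25°, sin25°) = (1.8126, 0.8452)
θ=25°: |BD| = 10.2224
θ=25°: circle(B,8.00) ∩ circle(D,4.00): a=7.4590, h=2.8920
θ=25°:   candidates: C₊=(9.4852,3.1106) cross=29.563; C₋=(9.0069,-2.6536) cross=-29.563
θ=25°:   branch + wants cross > 0 → take C=(9.4852,3.1106) (cross=29.563)
θ=25°: ex = (C−B)/|BC| = (0.9591,0.2832); ey = (-0.2832,0.9591)
θ=25°: P = B + -3.14·ex + 2.73·ey = (-1.9719,2.5744)
θ=329°: B = A + 2.00·(cos329°, sin329°) = (1.7143, -1.0301)
θ=329°: |BD| = 10.3371
θ=329°: circle(B,8.00) ∩ circle(D,4.00): a=7.4903, h=2.8099
θ=329°:   candidates: C₊=(8.8873,2.5122) cross=29.046; C₋=(9.4473,-3.0796) cross=-29.046
θ=329°:   branch + wants cross > 0 → take C=(8.8873,2.5122) (cross=29.046)
θ=329°: ex = (C−B)/|BC| = (0.8966,0.4428); ey = (-0.4428,0.8966)
θ=329°: P = B + -3.14·ex + 2.73·ey = (-2.3099,0.0274)
θ=337°: B = A + 2.00·(cos337°, sin337°) = (1.8410, -0.7815)
θ=337°: |BD| = 10.1890
θ=337°: circle(B,8.00) ∩ circle(D,4.00): a=7.4500, h=2.9151
θ=337°:   candidates: C₊=(9.0455,2.6964) cross=29.702; C₋=(9.4926,-3.1166) cross=-29.702
θ=337°:   branch + wants cross > 0 → take C=(9.0455,2.6964) (cross=29.702)
θ=337°: ex = (C−B)/|BC| = (0.9006,0.4347); ey = (-0.4347,0.9006)
θ=337°: P = B + -3.14·ex + 2.73·ey = (-2.1736,0.3120)

θ=24°: -1.97 2.53
θ=25°: -1.97 2.57
θ=329°: -2.31 0.03
θ=337°: -2.17 0.31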